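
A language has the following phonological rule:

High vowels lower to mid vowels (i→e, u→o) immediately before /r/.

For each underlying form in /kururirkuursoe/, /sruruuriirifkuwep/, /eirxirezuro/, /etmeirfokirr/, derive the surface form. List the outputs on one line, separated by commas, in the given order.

/kururirkuursoe/: /u/ is a high vowel immediately before /r/, so it lowers to [o]. /u/ is a high vowel immediately before /r/, so it lowers to [o]. /i/ is a high vowel immediately before /r/, so it lowers to [e]. /u/ is a high vowel immediately before /r/, so it lowers to [o]. → [kororerkuorsoe].
/sruruuriirifkuwep/: /u/ is a high vowel immediately before /r/, so it lowers to [o]. /u/ is a high vowel immediately before /r/, so it lowers to [o]. /i/ is a high vowel immediately before /r/, so it lowers to [e]. → [sroruorierifkuwep].
/eirxirezuro/: /i/ is a high vowel immediately before /r/, so it lowers to [e]. /i/ is a high vowel immediately before /r/, so it lowers to [e]. /u/ is a high vowel immediately before /r/, so it lowers to [o]. → [eerxerezoro].
/etmeirfokirr/: /i/ is a high vowel immediately before /r/, so it lowers to [e]. /i/ is a high vowel immediately before /r/, so it lowers to [e]. → [etmeerfokerr].

kororerkuorsoe, sroruorierifkuwep, eerxerezoro, etmeerfokerr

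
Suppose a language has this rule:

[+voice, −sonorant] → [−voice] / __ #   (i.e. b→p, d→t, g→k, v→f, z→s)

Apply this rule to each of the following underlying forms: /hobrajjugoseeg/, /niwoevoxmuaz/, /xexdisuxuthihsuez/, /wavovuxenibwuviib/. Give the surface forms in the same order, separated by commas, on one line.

hobrajjugoseek, niwoevoxmuas, xexdisuxuthihsues, wavovuxenibwuviip

/hobrajjugoseeg/: /g/ is a voiced obstruent in word-final position, so it devoices to [k]. → [hobrajjugoseek].
/niwoevoxmuaz/: /z/ is a voiced obstruent in word-final position, so it devoices to [s]. → [niwoevoxmuas].
/xexdisuxuthihsuez/: /z/ is a voiced obstruent in word-final position, so it devoices to [s]. → [xexdisuxuthihsues].
/wavovuxenibwuviib/: /b/ is a voiced obstruent in word-final position, so it devoices to [p]. → [wavovuxenibwuviip].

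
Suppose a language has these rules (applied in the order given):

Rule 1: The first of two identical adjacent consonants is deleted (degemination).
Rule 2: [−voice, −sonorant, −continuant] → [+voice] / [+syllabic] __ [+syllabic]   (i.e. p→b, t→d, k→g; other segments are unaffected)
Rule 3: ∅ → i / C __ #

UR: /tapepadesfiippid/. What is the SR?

tabebadesfiibidi

Rule 1 (degemination): /pp/ is a geminate; the first /p/ deletes. /tapepadesfiippid/ → tapepadesfiipid.
Rule 2 (intervocalic voicing): /p/ is a voiceless stop between vowels /a/ and /e/, so it voices to [b]. /p/ is a voiceless stop between vowels /e/ and /a/, so it voices to [b]. /p/ is a voiceless stop between vowels /i/ and /i/, so it voices to [b]. /tapepadesfiipid/ → tabebadesfiibid.
Rule 3 (final i-epenthesis): the form ends in the consonant /d/, so [i] is inserted word-finally. /tabebadesfiibid/ → tabebadesfiibidi.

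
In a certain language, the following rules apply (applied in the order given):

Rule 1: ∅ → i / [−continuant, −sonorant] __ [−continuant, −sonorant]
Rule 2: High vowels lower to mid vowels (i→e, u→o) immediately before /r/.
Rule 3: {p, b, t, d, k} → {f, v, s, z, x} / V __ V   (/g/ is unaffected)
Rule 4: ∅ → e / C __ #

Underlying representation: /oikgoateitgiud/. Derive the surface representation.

oixigoaseisigiude

Rule 1 (stop-cluster i-epenthesis): /k/ and /g/ form a stop–stop cluster, so [i] is inserted between them. /t/ and /g/ form a stop–stop cluster, so [i] is inserted between them. /oikgoateitgiud/ → oikigoateitigiud.
Rule 2 (pre-rhotic lowering): no segment meets the environment; /oikigoateitigiud/ is unchanged.
Rule 3 (intervocalic spirantization): /k/ is a stop between vowels /i/ and /i/, so it spirantizes to the fricative [x]. /t/ is a stop between vowels /a/ and /e/, so it spirantizes to the fricative [s]. /t/ is a stop between vowels /i/ and /i/, so it spirantizes to the fricative [s]. /oikigoateitigiud/ → oixigoaseisigiud.
Rule 4 (final e-epenthesis): the form ends in the consonant /d/, so [e] is inserted word-finally. /oixigoaseisigiud/ → oixigoaseisigiude.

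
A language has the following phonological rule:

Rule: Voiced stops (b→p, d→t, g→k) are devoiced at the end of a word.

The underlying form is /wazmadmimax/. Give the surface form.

wazmadmimax

No segment of /wazmadmimax/ meets the structural description of the rule, so the form surfaces unchanged.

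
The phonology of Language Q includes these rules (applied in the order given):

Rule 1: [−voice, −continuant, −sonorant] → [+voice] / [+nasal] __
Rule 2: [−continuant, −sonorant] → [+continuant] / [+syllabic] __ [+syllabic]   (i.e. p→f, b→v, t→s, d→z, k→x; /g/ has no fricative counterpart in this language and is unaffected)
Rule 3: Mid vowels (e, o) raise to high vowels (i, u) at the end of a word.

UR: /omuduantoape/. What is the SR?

Rule 1 (post-nasal voicing): /t/ is a voiceless stop immediately after the nasal /n/, so it voices to [d]. /omuduantoape/ → omuduandoape.
Rule 2 (intervocalic spirantization): /d/ is a stop between vowels /u/ and /u/, so it spirantizes to the fricative [z]. /p/ is a stop between vowels /a/ and /e/, so it spirantizes to the fricative [f]. /omuduandoape/ → omuzuandoafe.
Rule 3 (final vowel raising): /e/ is a mid vowel in word-final position, so it raises to [i]. /omuzuandoafe/ → omuzuandoafi.

omuzuandoafi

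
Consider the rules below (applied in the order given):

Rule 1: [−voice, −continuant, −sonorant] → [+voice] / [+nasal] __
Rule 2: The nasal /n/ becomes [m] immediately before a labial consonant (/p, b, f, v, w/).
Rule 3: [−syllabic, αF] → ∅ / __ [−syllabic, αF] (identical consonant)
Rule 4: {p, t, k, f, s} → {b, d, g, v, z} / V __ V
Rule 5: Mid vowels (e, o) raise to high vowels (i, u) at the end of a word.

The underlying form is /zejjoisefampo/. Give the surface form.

Rule 1 (post-nasal voicing): /p/ is a voiceless stop immediately after the nasal /m/, so it voices to [b]. /zejjoisefampo/ → zejjoisefambo.
Rule 2 (nasal place assimilation): no segment meets the environment; /zejjoisefambo/ is unchanged.
Rule 3 (degemination): /jj/ is a geminate; the first /j/ deletes. /zejjoisefambo/ → zejoisefambo.
Rule 4 (intervocalic voicing): /s/ is a voiceless obstruent between vowels /i/ and /e/, so it voices to [z]. /f/ is a voiceless obstruent between vowels /e/ and /a/, so it voices to [v]. /zejoisefambo/ → zejoizevambo.
Rule 5 (final vowel raising): /o/ is a mid vowel in word-final position, so it raises to [u]. /zejoizevambo/ → zejoizevambu.

zejoizevambu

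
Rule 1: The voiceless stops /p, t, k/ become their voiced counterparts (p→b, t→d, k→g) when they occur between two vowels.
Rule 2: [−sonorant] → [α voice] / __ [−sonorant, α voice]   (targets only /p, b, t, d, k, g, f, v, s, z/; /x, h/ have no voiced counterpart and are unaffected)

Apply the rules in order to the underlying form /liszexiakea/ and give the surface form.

Rule 1 (intervocalic voicing): /k/ is a voiceless stop between vowels /a/ and /e/, so it voices to [g]. /liszexiakea/ → liszexiagea.
Rule 2 (regressive voicing assimilation): /s/ precedes the voiced obstruent /z/, so it voices to [z] by assimilation. /liszexiagea/ → lizzexiagea.

lizzexiagea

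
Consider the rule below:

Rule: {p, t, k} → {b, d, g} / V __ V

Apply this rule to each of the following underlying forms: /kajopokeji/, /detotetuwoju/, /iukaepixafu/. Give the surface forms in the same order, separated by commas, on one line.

kajobogeji, dedodeduwoju, iugaebixafu

/kajopokeji/: /p/ is a voiceless stop between vowels /o/ and /o/, so it voices to [b]. /k/ is a voiceless stop between vowels /o/ and /e/, so it voices to [g]. → [kajobogeji].
/detotetuwoju/: /t/ is a voiceless stop between vowels /e/ and /o/, so it voices to [d]. /t/ is a voiceless stop between vowels /o/ and /e/, so it voices to [d]. /t/ is a voiceless stop between vowels /e/ and /u/, so it voices to [d]. → [dedodeduwoju].
/iukaepixafu/: /k/ is a voiceless stop between vowels /u/ and /a/, so it voices to [g]. /p/ is a voiceless stop between vowels /e/ and /i/, so it voices to [b]. → [iugaebixafu].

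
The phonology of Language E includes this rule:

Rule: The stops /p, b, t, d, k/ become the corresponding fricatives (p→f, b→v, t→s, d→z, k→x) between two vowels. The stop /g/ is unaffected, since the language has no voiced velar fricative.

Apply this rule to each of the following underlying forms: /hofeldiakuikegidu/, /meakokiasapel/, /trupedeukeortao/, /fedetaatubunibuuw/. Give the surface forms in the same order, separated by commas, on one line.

hofeldiaxuixegizu, meaxoxiasafel, trufezeuxeortao, fezesaasuvunivuuw

/hofeldiakuikegidu/: /k/ is a stop between vowels /a/ and /u/, so it spirantizes to the fricative [x]. /k/ is a stop between vowels /i/ and /e/, so it spirantizes to the fricative [x]. /d/ is a stop between vowels /i/ and /u/, so it spirantizes to the fricative [z]. → [hofeldiaxuixegizu].
/meakokiasapel/: /k/ is a stop between vowels /a/ and /o/, so it spirantizes to the fricative [x]. /k/ is a stop between vowels /o/ and /i/, so it spirantizes to the fricative [x]. /p/ is a stop between vowels /a/ and /e/, so it spirantizes to the fricative [f]. → [meaxoxiasafel].
/trupedeukeortao/: /p/ is a stop between vowels /u/ and /e/, so it spirantizes to the fricative [f]. /d/ is a stop between vowels /e/ and /e/, so it spirantizes to the fricative [z]. /k/ is a stop between vowels /u/ and /e/, so it spirantizes to the fricative [x]. → [trufezeuxeortao].
/fedetaatubunibuuw/: /d/ is a stop between vowels /e/ and /e/, so it spirantizes to the fricative [z]. /t/ is a stop between vowels /e/ and /a/, so it spirantizes to the fricative [s]. /t/ is a stop between vowels /a/ and /u/, so it spirantizes to the fricative [s]. /b/ is a stop between vowels /u/ and /u/, so it spirantizes to the fricative [v]. /b/ is a stop between vowels /i/ and /u/, so it spirantizes to the fricative [v]. → [fezesaasuvunivuuw].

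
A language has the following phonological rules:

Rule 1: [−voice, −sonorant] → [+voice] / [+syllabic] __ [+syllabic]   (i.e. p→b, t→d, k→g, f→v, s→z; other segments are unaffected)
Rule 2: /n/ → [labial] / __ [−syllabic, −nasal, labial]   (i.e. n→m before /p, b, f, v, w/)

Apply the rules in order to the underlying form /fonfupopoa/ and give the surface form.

Rule 1 (intervocalic voicing): /p/ is a voiceless obstruent between vowels /u/ and /o/, so it voices to [b]. /p/ is a voiceless obstruent between vowels /o/ and /o/, so it voices to [b]. /fonfupopoa/ → fonfuboboa.
Rule 2 (nasal place assimilation): /n/ precedes the labial consonant /f/, so it assimilates in place to [m]. /fonfuboboa/ → fomfuboboa.

fomfuboboa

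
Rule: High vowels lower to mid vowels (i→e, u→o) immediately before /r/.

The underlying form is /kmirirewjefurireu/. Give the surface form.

kmererewjeforereu

Scanning /kmirirewjefurireu/: /i/ is a high vowel immediately before /r/, so it lowers to [e]; /i/ is a high vowel immediately before /r/, so it lowers to [e]; /u/ is a high vowel immediately before /r/, so it lowers to [o]; /i/ is a high vowel immediately before /r/, so it lowers to [e]; /u/ at position 17 is not in the conditioning environment.
Result: [kmererewjeforereu].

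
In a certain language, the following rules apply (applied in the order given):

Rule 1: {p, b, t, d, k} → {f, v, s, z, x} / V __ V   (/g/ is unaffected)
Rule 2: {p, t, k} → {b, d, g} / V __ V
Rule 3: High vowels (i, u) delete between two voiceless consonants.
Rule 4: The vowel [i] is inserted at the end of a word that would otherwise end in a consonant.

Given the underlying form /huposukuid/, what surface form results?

hfosxuidi

Rule 1 (intervocalic spirantization): /p/ is a stop between vowels /u/ and /o/, so it spirantizes to the fricative [f]. /k/ is a stop between vowels /u/ and /u/, so it spirantizes to the fricative [x]. /huposukuid/ → hufosuxuid.
Rule 2 (intervocalic voicing): no segment meets the environment; /hufosuxuid/ is unchanged.
Rule 3 (high vowel syncope): /u/ is a high vowel flanked by voiceless consonants /h/ and /f/, so it deletes. /u/ is a high vowel flanked by voiceless consonants /s/ and /x/, so it deletes. /hufosuxuid/ → hfosxuid.
Rule 4 (final i-epenthesis): the form ends in the consonant /d/, so [i] is inserted word-finally. /hfosxuid/ → hfosxuidi.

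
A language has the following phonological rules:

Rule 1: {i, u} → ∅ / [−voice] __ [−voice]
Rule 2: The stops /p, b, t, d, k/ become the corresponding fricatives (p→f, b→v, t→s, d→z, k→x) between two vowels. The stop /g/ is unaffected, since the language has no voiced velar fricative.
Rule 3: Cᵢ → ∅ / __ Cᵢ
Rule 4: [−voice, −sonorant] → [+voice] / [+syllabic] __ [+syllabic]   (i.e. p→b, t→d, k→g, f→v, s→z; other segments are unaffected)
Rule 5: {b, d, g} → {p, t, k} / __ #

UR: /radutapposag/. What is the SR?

Rule 1 (high vowel syncope): no segment meets the environment; /radutapposag/ is unchanged.
Rule 2 (intervocalic spirantization): /d/ is a stop between vowels /a/ and /u/, so it spirantizes to the fricative [z]. /t/ is a stop between vowels /u/ and /a/, so it spirantizes to the fricative [s]. /radutapposag/ → razusapposag.
Rule 3 (degemination): /pp/ is a geminate; the first /p/ deletes. /razusapposag/ → razusaposag.
Rule 4 (intervocalic voicing): /s/ is a voiceless obstruent between vowels /u/ and /a/, so it voices to [z]. /p/ is a voiceless obstruent between vowels /a/ and /o/, so it voices to [b]. /s/ is a voiceless obstruent between vowels /o/ and /a/, so it voices to [z]. /razusaposag/ → razuzabozag.
Rule 5 (final devoicing): /g/ is a voiced stop in word-final position, so it devoices to [k]. /razuzabozag/ → razuzabozak.

razuzabozak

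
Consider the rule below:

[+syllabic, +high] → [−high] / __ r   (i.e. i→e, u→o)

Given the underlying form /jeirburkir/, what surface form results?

/i/ is a high vowel immediately before /r/, so it lowers to [e].
/u/ is a high vowel immediately before /r/, so it lowers to [o].
/i/ is a high vowel immediately before /r/, so it lowers to [e].
Surface form: [jeerborker].

jeerborker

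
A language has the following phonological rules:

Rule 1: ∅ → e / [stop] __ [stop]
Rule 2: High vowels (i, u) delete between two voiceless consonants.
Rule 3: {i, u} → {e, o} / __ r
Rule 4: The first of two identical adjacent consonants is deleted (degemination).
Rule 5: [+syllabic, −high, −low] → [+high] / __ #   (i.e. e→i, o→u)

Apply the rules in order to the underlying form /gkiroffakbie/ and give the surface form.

Rule 1 (stop-cluster e-epenthesis): /g/ and /k/ form a stop–stop cluster, so [e] is inserted between them. /k/ and /b/ form a stop–stop cluster, so [e] is inserted between them. /gkiroffakbie/ → gekiroffakebie.
Rule 2 (high vowel syncope): no segment meets the environment; /gekiroffakebie/ is unchanged.
Rule 3 (pre-rhotic lowering): /i/ is a high vowel immediately before /r/, so it lowers to [e]. /gekiroffakebie/ → gekeroffakebie.
Rule 4 (degemination): /ff/ is a geminate; the first /f/ deletes. /gekeroffakebie/ → gekerofakebie.
Rule 5 (final vowel raising): /e/ is a mid vowel in word-final position, so it raises to [i]. /gekerofakebie/ → gekerofakebii.

gekerofakebii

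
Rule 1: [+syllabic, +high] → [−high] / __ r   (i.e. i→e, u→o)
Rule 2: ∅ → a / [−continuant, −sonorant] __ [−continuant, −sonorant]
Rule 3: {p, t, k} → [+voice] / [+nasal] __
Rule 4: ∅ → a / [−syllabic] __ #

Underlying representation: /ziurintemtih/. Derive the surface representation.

Rule 1 (pre-rhotic lowering): /u/ is a high vowel immediately before /r/, so it lowers to [o]. /ziurintemtih/ → ziorintemtih.
Rule 2 (stop-cluster a-epenthesis): no segment meets the environment; /ziorintemtih/ is unchanged.
Rule 3 (post-nasal voicing): /t/ is a voiceless stop immediately after the nasal /n/, so it voices to [d]. /t/ is a voiceless stop immediately after the nasal /m/, so it voices to [d]. /ziorintemtih/ → ziorindemdih.
Rule 4 (final a-epenthesis): the form ends in the consonant /h/, so [a] is inserted word-finally. /ziorindemdih/ → ziorindemdiha.

ziorindemdiha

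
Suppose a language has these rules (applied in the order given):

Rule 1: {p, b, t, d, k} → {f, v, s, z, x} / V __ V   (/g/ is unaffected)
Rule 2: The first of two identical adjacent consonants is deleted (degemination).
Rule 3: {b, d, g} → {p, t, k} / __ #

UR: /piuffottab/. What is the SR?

Rule 1 (intervocalic spirantization): no segment meets the environment; /piuffottab/ is unchanged.
Rule 2 (degemination): /ff/ is a geminate; the first /f/ deletes. /tt/ is a geminate; the first /t/ deletes. /piuffottab/ → piufotab.
Rule 3 (final devoicing): /b/ is a voiced stop in word-final position, so it devoices to [p]. /piufotab/ → piufotap.

piufotap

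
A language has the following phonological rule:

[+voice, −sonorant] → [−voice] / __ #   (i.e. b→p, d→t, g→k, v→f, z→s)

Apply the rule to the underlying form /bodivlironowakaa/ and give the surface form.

bodivlironowakaa

No segment of /bodivlironowakaa/ meets the structural description of the rule, so the form surfaces unchanged.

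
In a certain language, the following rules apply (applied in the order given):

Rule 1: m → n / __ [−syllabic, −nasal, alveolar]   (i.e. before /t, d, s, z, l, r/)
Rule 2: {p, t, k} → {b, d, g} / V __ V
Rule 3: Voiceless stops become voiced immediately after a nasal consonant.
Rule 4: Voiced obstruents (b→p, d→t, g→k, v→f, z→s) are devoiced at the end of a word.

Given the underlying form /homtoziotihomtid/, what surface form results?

hondoziodihondit

Rule 1 (nasal place assimilation): /m/ precedes the alveolar consonant /t/, so it assimilates in place to [n]. /m/ precedes the alveolar consonant /t/, so it assimilates in place to [n]. /homtoziotihomtid/ → hontoziotihontid.
Rule 2 (intervocalic voicing): /t/ is a voiceless stop between vowels /o/ and /i/, so it voices to [d]. /hontoziotihontid/ → hontoziodihontid.
Rule 3 (post-nasal voicing): /t/ is a voiceless stop immediately after the nasal /n/, so it voices to [d]. /t/ is a voiceless stop immediately after the nasal /n/, so it voices to [d]. /hontoziodihontid/ → hondoziodihondid.
Rule 4 (final devoicing): /d/ is a voiced obstruent in word-final position, so it devoices to [t]. /hondoziodihondid/ → hondoziodihondit.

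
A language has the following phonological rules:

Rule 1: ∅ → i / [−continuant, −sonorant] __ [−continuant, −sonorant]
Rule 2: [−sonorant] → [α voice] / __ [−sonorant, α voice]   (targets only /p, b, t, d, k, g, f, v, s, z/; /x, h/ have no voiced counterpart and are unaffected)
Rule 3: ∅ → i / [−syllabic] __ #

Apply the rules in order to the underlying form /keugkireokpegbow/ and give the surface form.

Rule 1 (stop-cluster i-epenthesis): /g/ and /k/ form a stop–stop cluster, so [i] is inserted between them. /k/ and /p/ form a stop–stop cluster, so [i] is inserted between them. /g/ and /b/ form a stop–stop cluster, so [i] is inserted between them. /keugkireokpegbow/ → keugikireokipegibow.
Rule 2 (regressive voicing assimilation): no segment meets the environment; /keugikireokipegibow/ is unchanged.
Rule 3 (final i-epenthesis): the form ends in the consonant /w/, so [i] is inserted word-finally. /keugikireokipegibow/ → keugikireokipegibowi.

keugikireokipegibowi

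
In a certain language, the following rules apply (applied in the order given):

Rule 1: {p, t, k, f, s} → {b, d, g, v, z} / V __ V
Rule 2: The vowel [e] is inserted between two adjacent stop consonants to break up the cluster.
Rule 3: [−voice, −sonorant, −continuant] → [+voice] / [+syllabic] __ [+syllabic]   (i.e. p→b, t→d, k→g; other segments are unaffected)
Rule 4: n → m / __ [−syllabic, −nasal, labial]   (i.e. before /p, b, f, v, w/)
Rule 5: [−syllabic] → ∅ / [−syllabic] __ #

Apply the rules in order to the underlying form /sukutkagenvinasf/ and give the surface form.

Rule 1 (intervocalic voicing): /k/ is a voiceless obstruent between vowels /u/ and /u/, so it voices to [g]. /sukutkagenvinasf/ → sugutkagenvinasf.
Rule 2 (stop-cluster e-epenthesis): /t/ and /k/ form a stop–stop cluster, so [e] is inserted between them. /sugutkagenvinasf/ → sugutekagenvinasf.
Rule 3 (intervocalic voicing): /t/ is a voiceless stop between vowels /u/ and /e/, so it voices to [d]. /k/ is a voiceless stop between vowels /e/ and /a/, so it voices to [g]. /sugutekagenvinasf/ → sugudegagenvinasf.
Rule 4 (nasal place assimilation): /n/ precedes the labial consonant /v/, so it assimilates in place to [m]. /sugudegagenvinasf/ → sugudegagemvinasf.
Rule 5 (final cluster simplification): /f/ is the second consonant of a word-final cluster /sf/, so it deletes. /sugudegagemvinasf/ → sugudegagemvinas.

sugudegagemvinas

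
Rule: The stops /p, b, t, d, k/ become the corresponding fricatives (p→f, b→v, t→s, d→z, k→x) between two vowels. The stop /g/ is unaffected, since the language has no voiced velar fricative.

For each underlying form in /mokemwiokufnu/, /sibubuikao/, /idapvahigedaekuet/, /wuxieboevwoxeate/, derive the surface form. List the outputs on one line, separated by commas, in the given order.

/mokemwiokufnu/: /k/ is a stop between vowels /o/ and /e/, so it spirantizes to the fricative [x]. /k/ is a stop between vowels /o/ and /u/, so it spirantizes to the fricative [x]. → [moxemwioxufnu].
/sibubuikao/: /b/ is a stop between vowels /i/ and /u/, so it spirantizes to the fricative [v]. /b/ is a stop between vowels /u/ and /u/, so it spirantizes to the fricative [v]. /k/ is a stop between vowels /i/ and /a/, so it spirantizes to the fricative [x]. → [sivuvuixao].
/idapvahigedaekuet/: /d/ is a stop between vowels /i/ and /a/, so it spirantizes to the fricative [z]. /d/ is a stop between vowels /e/ and /a/, so it spirantizes to the fricative [z]. /k/ is a stop between vowels /e/ and /u/, so it spirantizes to the fricative [x]. → [izapvahigezaexuet].
/wuxieboevwoxeate/: /b/ is a stop between vowels /e/ and /o/, so it spirantizes to the fricative [v]. /t/ is a stop between vowels /a/ and /e/, so it spirantizes to the fricative [s]. → [wuxievoevwoxease].

moxemwioxufnu, sivuvuixao, izapvahigezaexuet, wuxievoevwoxease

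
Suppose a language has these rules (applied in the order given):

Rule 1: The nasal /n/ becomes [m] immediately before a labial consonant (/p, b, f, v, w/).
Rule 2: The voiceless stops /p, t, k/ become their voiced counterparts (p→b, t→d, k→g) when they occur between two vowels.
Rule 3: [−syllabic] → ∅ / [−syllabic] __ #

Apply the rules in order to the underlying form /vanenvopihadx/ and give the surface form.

Rule 1 (nasal place assimilation): /n/ precedes the labial consonant /v/, so it assimilates in place to [m]. /vanenvopihadx/ → vanemvopihadx.
Rule 2 (intervocalic voicing): /p/ is a voiceless stop between vowels /o/ and /i/, so it voices to [b]. /vanemvopihadx/ → vanemvobihadx.
Rule 3 (final cluster simplification): /x/ is the second consonant of a word-final cluster /dx/, so it deletes. /vanemvobihadx/ → vanemvobihad.

vanemvobihad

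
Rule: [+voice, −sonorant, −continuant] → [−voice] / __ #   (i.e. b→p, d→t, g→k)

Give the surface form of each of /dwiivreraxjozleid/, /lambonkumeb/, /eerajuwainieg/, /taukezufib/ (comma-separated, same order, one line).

/dwiivreraxjozleid/: /d/ is a voiced stop in word-final position, so it devoices to [t]. → [dwiivreraxjozleit].
/lambonkumeb/: /b/ is a voiced stop in word-final position, so it devoices to [p]. → [lambonkumep].
/eerajuwainieg/: /g/ is a voiced stop in word-final position, so it devoices to [k]. → [eerajuwainiek].
/taukezufib/: /b/ is a voiced stop in word-final position, so it devoices to [p]. → [taukezufip].

dwiivreraxjozleit, lambonkumep, eerajuwainiek, taukezufip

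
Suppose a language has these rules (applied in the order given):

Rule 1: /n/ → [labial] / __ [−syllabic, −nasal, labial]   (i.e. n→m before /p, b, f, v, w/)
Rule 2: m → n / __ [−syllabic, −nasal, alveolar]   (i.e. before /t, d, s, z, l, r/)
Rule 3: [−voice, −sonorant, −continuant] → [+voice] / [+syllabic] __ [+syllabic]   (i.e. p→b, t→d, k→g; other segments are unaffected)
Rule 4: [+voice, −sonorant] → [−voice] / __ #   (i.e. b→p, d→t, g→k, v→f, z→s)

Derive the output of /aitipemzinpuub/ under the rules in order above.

aidibenzimpuup

Rule 1 (nasal place assimilation): /n/ precedes the labial consonant /p/, so it assimilates in place to [m]. /aitipemzinpuub/ → aitipemzimpuub.
Rule 2 (nasal place assimilation): /m/ precedes the alveolar consonant /z/, so it assimilates in place to [n]. /aitipemzimpuub/ → aitipenzimpuub.
Rule 3 (intervocalic voicing): /t/ is a voiceless stop between vowels /i/ and /i/, so it voices to [d]. /p/ is a voiceless stop between vowels /i/ and /e/, so it voices to [b]. /aitipenzimpuub/ → aidibenzimpuub.
Rule 4 (final devoicing): /b/ is a voiced obstruent in word-final position, so it devoices to [p]. /aidibenzimpuub/ → aidibenzimpuup.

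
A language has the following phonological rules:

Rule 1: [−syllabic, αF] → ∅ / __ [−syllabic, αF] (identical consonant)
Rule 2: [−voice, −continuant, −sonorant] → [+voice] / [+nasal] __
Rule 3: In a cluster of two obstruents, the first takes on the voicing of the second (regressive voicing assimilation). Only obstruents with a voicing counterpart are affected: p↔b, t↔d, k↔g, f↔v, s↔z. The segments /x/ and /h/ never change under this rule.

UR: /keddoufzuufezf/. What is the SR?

kedouvzuufesf

Rule 1 (degemination): /dd/ is a geminate; the first /d/ deletes. /keddoufzuufezf/ → kedoufzuufezf.
Rule 2 (post-nasal voicing): no segment meets the environment; /kedoufzuufezf/ is unchanged.
Rule 3 (regressive voicing assimilation): /f/ precedes the voiced obstruent /z/, so it voices to [v] by assimilation. /z/ precedes the voiceless obstruent /f/, so it devoices to [s] by assimilation. /kedoufzuufezf/ → kedouvzuufesf.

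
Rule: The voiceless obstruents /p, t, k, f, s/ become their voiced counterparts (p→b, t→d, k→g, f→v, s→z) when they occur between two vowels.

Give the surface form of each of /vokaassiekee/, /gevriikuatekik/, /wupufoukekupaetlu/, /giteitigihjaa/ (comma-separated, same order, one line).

/vokaassiekee/: /k/ is a voiceless obstruent between vowels /o/ and /a/, so it voices to [g]. /k/ is a voiceless obstruent between vowels /e/ and /e/, so it voices to [g]. → [vogaassiegee].
/gevriikuatekik/: /k/ is a voiceless obstruent between vowels /i/ and /u/, so it voices to [g]. /t/ is a voiceless obstruent between vowels /a/ and /e/, so it voices to [d]. /k/ is a voiceless obstruent between vowels /e/ and /i/, so it voices to [g]. → [gevriiguadegik].
/wupufoukekupaetlu/: /p/ is a voiceless obstruent between vowels /u/ and /u/, so it voices to [b]. /f/ is a voiceless obstruent between vowels /u/ and /o/, so it voices to [v]. /k/ is a voiceless obstruent between vowels /u/ and /e/, so it voices to [g]. /k/ is a voiceless obstruent between vowels /e/ and /u/, so it voices to [g]. /p/ is a voiceless obstruent between vowels /u/ and /a/, so it voices to [b]. → [wubuvougegubaetlu].
/giteitigihjaa/: /t/ is a voiceless obstruent between vowels /i/ and /e/, so it voices to [d]. /t/ is a voiceless obstruent between vowels /i/ and /i/, so it voices to [d]. → [gideidigihjaa].

vogaassiegee, gevriiguadegik, wubuvougegubaetlu, gideidigihjaa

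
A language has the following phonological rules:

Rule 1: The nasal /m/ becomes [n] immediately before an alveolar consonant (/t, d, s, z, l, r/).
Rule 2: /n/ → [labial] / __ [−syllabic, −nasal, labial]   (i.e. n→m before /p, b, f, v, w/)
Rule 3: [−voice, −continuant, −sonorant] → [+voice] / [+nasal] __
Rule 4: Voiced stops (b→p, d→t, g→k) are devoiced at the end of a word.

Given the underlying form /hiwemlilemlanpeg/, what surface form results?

hiwenlilenlambek

Rule 1 (nasal place assimilation): /m/ precedes the alveolar consonant /l/, so it assimilates in place to [n]. /m/ precedes the alveolar consonant /l/, so it assimilates in place to [n]. /hiwemlilemlanpeg/ → hiwenlilenlanpeg.
Rule 2 (nasal place assimilation): /n/ precedes the labial consonant /p/, so it assimilates in place to [m]. /hiwenlilenlanpeg/ → hiwenlilenlampeg.
Rule 3 (post-nasal voicing): /p/ is a voiceless stop immediately after the nasal /m/, so it voices to [b]. /hiwenlilenlampeg/ → hiwenlilenlambeg.
Rule 4 (final devoicing): /g/ is a voiced stop in word-final position, so it devoices to [k]. /hiwenlilenlambeg/ → hiwenlilenlambek.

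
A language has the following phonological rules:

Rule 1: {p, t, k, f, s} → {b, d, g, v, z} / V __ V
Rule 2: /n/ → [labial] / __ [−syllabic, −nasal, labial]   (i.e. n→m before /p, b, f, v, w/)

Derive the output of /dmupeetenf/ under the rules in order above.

dmubeedemf

Rule 1 (intervocalic voicing): /p/ is a voiceless obstruent between vowels /u/ and /e/, so it voices to [b]. /t/ is a voiceless obstruent between vowels /e/ and /e/, so it voices to [d]. /dmupeetenf/ → dmubeedenf.
Rule 2 (nasal place assimilation): /n/ precedes the labial consonant /f/, so it assimilates in place to [m]. /dmubeedenf/ → dmubeedemf.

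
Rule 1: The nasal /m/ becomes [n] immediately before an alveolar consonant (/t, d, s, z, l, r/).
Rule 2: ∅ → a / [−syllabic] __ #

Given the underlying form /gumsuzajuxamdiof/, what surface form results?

Rule 1 (nasal place assimilation): /m/ precedes the alveolar consonant /s/, so it assimilates in place to [n]. /m/ precedes the alveolar consonant /d/, so it assimilates in place to [n]. /gumsuzajuxamdiof/ → gunsuzajuxandiof.
Rule 2 (final a-epenthesis): the form ends in the consonant /f/, so [a] is inserted word-finally. /gunsuzajuxandiof/ → gunsuzajuxandiofa.

gunsuzajuxandiofa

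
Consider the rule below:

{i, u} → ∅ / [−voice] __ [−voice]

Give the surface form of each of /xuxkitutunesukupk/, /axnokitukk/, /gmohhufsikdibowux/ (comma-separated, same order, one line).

/xuxkitutunesukupk/: /u/ is a high vowel flanked by voiceless consonants /x/ and /x/, so it deletes. /i/ is a high vowel flanked by voiceless consonants /k/ and /t/, so it deletes. /u/ is a high vowel flanked by voiceless consonants /t/ and /t/, so it deletes. /u/ is a high vowel flanked by voiceless consonants /s/ and /k/, so it deletes. /u/ is a high vowel flanked by voiceless consonants /k/ and /p/, so it deletes. → [xxkttuneskpk].
/axnokitukk/: /i/ is a high vowel flanked by voiceless consonants /k/ and /t/, so it deletes. /u/ is a high vowel flanked by voiceless consonants /t/ and /k/, so it deletes. → [axnoktkk].
/gmohhufsikdibowux/: /u/ is a high vowel flanked by voiceless consonants /h/ and /f/, so it deletes. /i/ is a high vowel flanked by voiceless consonants /s/ and /k/, so it deletes. → [gmohhfskdibowux].

xxkttuneskpk, axnoktkk, gmohhfskdibowux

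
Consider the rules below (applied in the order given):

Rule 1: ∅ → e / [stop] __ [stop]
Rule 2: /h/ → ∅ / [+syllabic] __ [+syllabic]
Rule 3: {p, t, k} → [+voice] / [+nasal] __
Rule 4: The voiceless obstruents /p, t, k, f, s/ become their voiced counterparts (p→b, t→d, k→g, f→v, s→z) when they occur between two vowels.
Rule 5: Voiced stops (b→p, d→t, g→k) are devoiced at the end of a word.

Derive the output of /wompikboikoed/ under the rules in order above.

wombigeboigoet

Rule 1 (stop-cluster e-epenthesis): /k/ and /b/ form a stop–stop cluster, so [e] is inserted between them. /wompikboikoed/ → wompikeboikoed.
Rule 2 (intervocalic h-deletion): no segment meets the environment; /wompikeboikoed/ is unchanged.
Rule 3 (post-nasal voicing): /p/ is a voiceless stop immediately after the nasal /m/, so it voices to [b]. /wompikeboikoed/ → wombikeboikoed.
Rule 4 (intervocalic voicing): /k/ is a voiceless obstruent between vowels /i/ and /e/, so it voices to [g]. /k/ is a voiceless obstruent between vowels /i/ and /o/, so it voices to [g]. /wombikeboikoed/ → wombigeboigoed.
Rule 5 (final devoicing): /d/ is a voiced stop in word-final position, so it devoices to [t]. /wombigeboigoed/ → wombigeboigoet.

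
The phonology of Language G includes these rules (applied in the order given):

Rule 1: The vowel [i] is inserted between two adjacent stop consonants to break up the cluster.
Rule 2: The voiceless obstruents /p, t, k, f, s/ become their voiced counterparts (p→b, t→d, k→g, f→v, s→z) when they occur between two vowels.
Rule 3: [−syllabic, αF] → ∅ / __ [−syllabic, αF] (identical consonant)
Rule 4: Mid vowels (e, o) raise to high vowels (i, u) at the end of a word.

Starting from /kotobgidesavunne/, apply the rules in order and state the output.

kodobigidezavuni

Rule 1 (stop-cluster i-epenthesis): /b/ and /g/ form a stop–stop cluster, so [i] is inserted between them. /kotobgidesavunne/ → kotobigidesavunne.
Rule 2 (intervocalic voicing): /t/ is a voiceless obstruent between vowels /o/ and /o/, so it voices to [d]. /s/ is a voiceless obstruent between vowels /e/ and /a/, so it voices to [z]. /kotobigidesavunne/ → kodobigidezavunne.
Rule 3 (degemination): /nn/ is a geminate; the first /n/ deletes. /kodobigidezavunne/ → kodobigidezavune.
Rule 4 (final vowel raising): /e/ is a mid vowel in word-final position, so it raises to [i]. /kodobigidezavune/ → kodobigidezavuni.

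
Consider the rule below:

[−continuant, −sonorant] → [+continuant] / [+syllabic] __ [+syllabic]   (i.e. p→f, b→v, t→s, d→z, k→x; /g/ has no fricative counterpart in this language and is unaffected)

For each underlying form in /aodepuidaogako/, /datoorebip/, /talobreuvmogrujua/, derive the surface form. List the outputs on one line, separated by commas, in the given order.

/aodepuidaogako/: /d/ is a stop between vowels /o/ and /e/, so it spirantizes to the fricative [z]. /p/ is a stop between vowels /e/ and /u/, so it spirantizes to the fricative [f]. /d/ is a stop between vowels /i/ and /a/, so it spirantizes to the fricative [z]. /k/ is a stop between vowels /a/ and /o/, so it spirantizes to the fricative [x]. → [aozefuizaogaxo].
/datoorebip/: /t/ is a stop between vowels /a/ and /o/, so it spirantizes to the fricative [s]. /b/ is a stop between vowels /e/ and /i/, so it spirantizes to the fricative [v]. → [dasoorevip].
/talobreuvmogrujua/: the rule's environment is not met; surfaces unchanged as [talobreuvmogrujua].

aozefuizaogaxo, dasoorevip, talobreuvmogrujua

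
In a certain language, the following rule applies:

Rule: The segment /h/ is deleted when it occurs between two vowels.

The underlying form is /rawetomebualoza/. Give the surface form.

rawetomebualoza

No segment of /rawetomebualoza/ meets the structural description of the rule, so the form surfaces unchanged.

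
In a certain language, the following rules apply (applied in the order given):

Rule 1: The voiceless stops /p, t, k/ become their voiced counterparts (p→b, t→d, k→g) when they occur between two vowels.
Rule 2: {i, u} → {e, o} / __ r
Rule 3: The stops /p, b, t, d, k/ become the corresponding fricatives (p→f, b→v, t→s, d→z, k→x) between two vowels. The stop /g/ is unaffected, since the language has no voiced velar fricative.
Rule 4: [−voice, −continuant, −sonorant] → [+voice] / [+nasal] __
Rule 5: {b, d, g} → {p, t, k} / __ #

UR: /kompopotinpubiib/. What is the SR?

kombovozinbuviip

Rule 1 (intervocalic voicing): /p/ is a voiceless stop between vowels /o/ and /o/, so it voices to [b]. /t/ is a voiceless stop between vowels /o/ and /i/, so it voices to [d]. /kompopotinpubiib/ → kompobodinpubiib.
Rule 2 (pre-rhotic lowering): no segment meets the environment; /kompobodinpubiib/ is unchanged.
Rule 3 (intervocalic spirantization): /b/ is a stop between vowels /o/ and /o/, so it spirantizes to the fricative [v]. /d/ is a stop between vowels /o/ and /i/, so it spirantizes to the fricative [z]. /b/ is a stop between vowels /u/ and /i/, so it spirantizes to the fricative [v]. /kompobodinpubiib/ → kompovozinpuviib.
Rule 4 (post-nasal voicing): /p/ is a voiceless stop immediately after the nasal /m/, so it voices to [b]. /p/ is a voiceless stop immediately after the nasal /n/, so it voices to [b]. /kompovozinpuviib/ → kombovozinbuviib.
Rule 5 (final devoicing): /b/ is a voiced stop in word-final position, so it devoices to [p]. /kombovozinbuviib/ → kombovozinbuviip.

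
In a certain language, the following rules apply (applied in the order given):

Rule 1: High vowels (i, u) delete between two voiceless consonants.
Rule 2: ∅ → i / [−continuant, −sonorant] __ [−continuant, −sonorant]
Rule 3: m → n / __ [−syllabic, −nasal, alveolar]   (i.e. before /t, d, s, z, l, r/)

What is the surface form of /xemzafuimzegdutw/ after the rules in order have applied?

xenzafuinzegidutw

Rule 1 (high vowel syncope): no segment meets the environment; /xemzafuimzegdutw/ is unchanged.
Rule 2 (stop-cluster i-epenthesis): /g/ and /d/ form a stop–stop cluster, so [i] is inserted between them. /xemzafuimzegdutw/ → xemzafuimzegidutw.
Rule 3 (nasal place assimilation): /m/ precedes the alveolar consonant /z/, so it assimilates in place to [n]. /m/ precedes the alveolar consonant /z/, so it assimilates in place to [n]. /xemzafuimzegidutw/ → xenzafuinzegidutw.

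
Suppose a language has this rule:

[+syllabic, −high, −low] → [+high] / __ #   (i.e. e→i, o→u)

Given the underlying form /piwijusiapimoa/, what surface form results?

No segment of /piwijusiapimoa/ meets the structural description of the rule, so the form surfaces unchanged.

piwijusiapimoa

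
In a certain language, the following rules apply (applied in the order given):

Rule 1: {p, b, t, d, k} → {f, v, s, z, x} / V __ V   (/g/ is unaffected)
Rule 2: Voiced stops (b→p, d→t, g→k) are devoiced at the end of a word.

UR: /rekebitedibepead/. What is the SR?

Rule 1 (intervocalic spirantization): /k/ is a stop between vowels /e/ and /e/, so it spirantizes to the fricative [x]. /b/ is a stop between vowels /e/ and /i/, so it spirantizes to the fricative [v]. /t/ is a stop between vowels /i/ and /e/, so it spirantizes to the fricative [s]. /d/ is a stop between vowels /e/ and /i/, so it spirantizes to the fricative [z]. /b/ is a stop between vowels /i/ and /e/, so it spirantizes to the fricative [v]. /p/ is a stop between vowels /e/ and /e/, so it spirantizes to the fricative [f]. /rekebitedibepead/ → rexevisezivefead.
Rule 2 (final devoicing): /d/ is a voiced stop in word-final position, so it devoices to [t]. /rexevisezivefead/ → rexevisezivefeat.

rexevisezivefeat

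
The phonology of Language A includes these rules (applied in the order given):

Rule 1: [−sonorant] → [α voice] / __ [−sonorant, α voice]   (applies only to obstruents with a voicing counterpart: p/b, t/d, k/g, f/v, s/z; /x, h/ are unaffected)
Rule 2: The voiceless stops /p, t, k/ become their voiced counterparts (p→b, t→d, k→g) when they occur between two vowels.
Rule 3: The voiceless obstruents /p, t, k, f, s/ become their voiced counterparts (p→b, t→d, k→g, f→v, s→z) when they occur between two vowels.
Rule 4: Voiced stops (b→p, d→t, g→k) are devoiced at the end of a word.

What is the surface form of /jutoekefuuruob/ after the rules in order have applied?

judoegevuuruop

Rule 1 (regressive voicing assimilation): no segment meets the environment; /jutoekefuuruob/ is unchanged.
Rule 2 (intervocalic voicing): /t/ is a voiceless stop between vowels /u/ and /o/, so it voices to [d]. /k/ is a voiceless stop between vowels /e/ and /e/, so it voices to [g]. /jutoekefuuruob/ → judoegefuuruob.
Rule 3 (intervocalic voicing): /f/ is a voiceless obstruent between vowels /e/ and /u/, so it voices to [v]. /judoegefuuruob/ → judoegevuuruob.
Rule 4 (final devoicing): /b/ is a voiced stop in word-final position, so it devoices to [p]. /judoegevuuruob/ → judoegevuuruop.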